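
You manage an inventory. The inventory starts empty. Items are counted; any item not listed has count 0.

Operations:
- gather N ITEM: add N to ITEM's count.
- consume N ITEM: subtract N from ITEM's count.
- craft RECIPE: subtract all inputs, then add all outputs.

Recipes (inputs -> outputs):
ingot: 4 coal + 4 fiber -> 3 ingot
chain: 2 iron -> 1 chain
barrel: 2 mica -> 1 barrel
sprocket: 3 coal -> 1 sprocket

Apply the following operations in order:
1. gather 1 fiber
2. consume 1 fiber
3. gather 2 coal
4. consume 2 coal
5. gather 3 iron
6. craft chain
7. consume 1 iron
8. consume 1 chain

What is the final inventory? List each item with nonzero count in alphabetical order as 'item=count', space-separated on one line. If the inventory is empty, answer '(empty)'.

After 1 (gather 1 fiber): fiber=1
After 2 (consume 1 fiber): (empty)
After 3 (gather 2 coal): coal=2
After 4 (consume 2 coal): (empty)
After 5 (gather 3 iron): iron=3
After 6 (craft chain): chain=1 iron=1
After 7 (consume 1 iron): chain=1
After 8 (consume 1 chain): (empty)

Answer: (empty)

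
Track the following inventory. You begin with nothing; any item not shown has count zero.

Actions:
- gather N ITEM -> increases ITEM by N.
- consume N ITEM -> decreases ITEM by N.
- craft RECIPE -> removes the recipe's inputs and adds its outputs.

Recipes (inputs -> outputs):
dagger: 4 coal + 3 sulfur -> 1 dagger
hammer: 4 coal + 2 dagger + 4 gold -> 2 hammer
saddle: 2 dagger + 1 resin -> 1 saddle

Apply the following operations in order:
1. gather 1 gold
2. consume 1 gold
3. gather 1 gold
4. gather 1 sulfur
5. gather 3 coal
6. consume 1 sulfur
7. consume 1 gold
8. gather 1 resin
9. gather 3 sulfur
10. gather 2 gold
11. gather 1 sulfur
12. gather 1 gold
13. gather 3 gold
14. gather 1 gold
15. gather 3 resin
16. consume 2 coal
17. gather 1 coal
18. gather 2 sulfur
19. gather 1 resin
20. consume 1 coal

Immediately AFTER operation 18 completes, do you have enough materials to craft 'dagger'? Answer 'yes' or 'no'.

After 1 (gather 1 gold): gold=1
After 2 (consume 1 gold): (empty)
After 3 (gather 1 gold): gold=1
After 4 (gather 1 sulfur): gold=1 sulfur=1
After 5 (gather 3 coal): coal=3 gold=1 sulfur=1
After 6 (consume 1 sulfur): coal=3 gold=1
After 7 (consume 1 gold): coal=3
After 8 (gather 1 resin): coal=3 resin=1
After 9 (gather 3 sulfur): coal=3 resin=1 sulfur=3
After 10 (gather 2 gold): coal=3 gold=2 resin=1 sulfur=3
After 11 (gather 1 sulfur): coal=3 gold=2 resin=1 sulfur=4
After 12 (gather 1 gold): coal=3 gold=3 resin=1 sulfur=4
After 13 (gather 3 gold): coal=3 gold=6 resin=1 sulfur=4
After 14 (gather 1 gold): coal=3 gold=7 resin=1 sulfur=4
After 15 (gather 3 resin): coal=3 gold=7 resin=4 sulfur=4
After 16 (consume 2 coal): coal=1 gold=7 resin=4 sulfur=4
After 17 (gather 1 coal): coal=2 gold=7 resin=4 sulfur=4
After 18 (gather 2 sulfur): coal=2 gold=7 resin=4 sulfur=6

Answer: no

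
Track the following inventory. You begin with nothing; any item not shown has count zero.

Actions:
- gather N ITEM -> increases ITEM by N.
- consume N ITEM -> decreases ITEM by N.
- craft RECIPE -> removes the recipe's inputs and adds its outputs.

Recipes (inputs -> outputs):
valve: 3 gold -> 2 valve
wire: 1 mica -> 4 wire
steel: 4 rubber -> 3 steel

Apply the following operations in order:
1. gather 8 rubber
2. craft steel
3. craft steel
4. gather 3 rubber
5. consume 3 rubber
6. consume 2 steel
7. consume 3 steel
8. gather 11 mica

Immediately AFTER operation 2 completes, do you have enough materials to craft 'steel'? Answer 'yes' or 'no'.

After 1 (gather 8 rubber): rubber=8
After 2 (craft steel): rubber=4 steel=3

Answer: yes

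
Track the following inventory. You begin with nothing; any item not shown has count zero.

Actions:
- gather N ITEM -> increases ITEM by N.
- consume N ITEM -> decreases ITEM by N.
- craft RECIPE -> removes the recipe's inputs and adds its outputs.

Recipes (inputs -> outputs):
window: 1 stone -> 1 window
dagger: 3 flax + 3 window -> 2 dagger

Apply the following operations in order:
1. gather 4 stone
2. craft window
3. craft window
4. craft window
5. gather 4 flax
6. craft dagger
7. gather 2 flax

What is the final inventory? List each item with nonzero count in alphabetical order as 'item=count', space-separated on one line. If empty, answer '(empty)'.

After 1 (gather 4 stone): stone=4
After 2 (craft window): stone=3 window=1
After 3 (craft window): stone=2 window=2
After 4 (craft window): stone=1 window=3
After 5 (gather 4 flax): flax=4 stone=1 window=3
After 6 (craft dagger): dagger=2 flax=1 stone=1
After 7 (gather 2 flax): dagger=2 flax=3 stone=1

Answer: dagger=2 flax=3 stone=1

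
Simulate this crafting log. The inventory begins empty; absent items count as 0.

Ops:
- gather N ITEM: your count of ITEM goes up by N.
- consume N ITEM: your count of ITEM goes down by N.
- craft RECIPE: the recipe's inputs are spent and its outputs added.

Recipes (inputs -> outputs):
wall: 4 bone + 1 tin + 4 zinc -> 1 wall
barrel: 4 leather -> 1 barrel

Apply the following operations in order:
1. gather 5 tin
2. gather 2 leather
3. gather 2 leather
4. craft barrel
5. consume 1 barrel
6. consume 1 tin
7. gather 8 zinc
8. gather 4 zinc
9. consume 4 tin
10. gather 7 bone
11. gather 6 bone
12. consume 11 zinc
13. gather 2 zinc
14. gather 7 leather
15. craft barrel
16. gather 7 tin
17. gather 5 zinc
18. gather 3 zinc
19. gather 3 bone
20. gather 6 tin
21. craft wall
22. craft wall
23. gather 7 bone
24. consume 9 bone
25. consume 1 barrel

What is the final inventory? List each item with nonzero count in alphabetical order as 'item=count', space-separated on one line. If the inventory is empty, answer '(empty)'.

After 1 (gather 5 tin): tin=5
After 2 (gather 2 leather): leather=2 tin=5
After 3 (gather 2 leather): leather=4 tin=5
After 4 (craft barrel): barrel=1 tin=5
After 5 (consume 1 barrel): tin=5
After 6 (consume 1 tin): tin=4
After 7 (gather 8 zinc): tin=4 zinc=8
After 8 (gather 4 zinc): tin=4 zinc=12
After 9 (consume 4 tin): zinc=12
After 10 (gather 7 bone): bone=7 zinc=12
After 11 (gather 6 bone): bone=13 zinc=12
After 12 (consume 11 zinc): bone=13 zinc=1
After 13 (gather 2 zinc): bone=13 zinc=3
After 14 (gather 7 leather): bone=13 leather=7 zinc=3
After 15 (craft barrel): barrel=1 bone=13 leather=3 zinc=3
After 16 (gather 7 tin): barrel=1 bone=13 leather=3 tin=7 zinc=3
After 17 (gather 5 zinc): barrel=1 bone=13 leather=3 tin=7 zinc=8
After 18 (gather 3 zinc): barrel=1 bone=13 leather=3 tin=7 zinc=11
After 19 (gather 3 bone): barrel=1 bone=16 leather=3 tin=7 zinc=11
After 20 (gather 6 tin): barrel=1 bone=16 leather=3 tin=13 zinc=11
After 21 (craft wall): barrel=1 bone=12 leather=3 tin=12 wall=1 zinc=7
After 22 (craft wall): barrel=1 bone=8 leather=3 tin=11 wall=2 zinc=3
After 23 (gather 7 bone): barrel=1 bone=15 leather=3 tin=11 wall=2 zinc=3
After 24 (consume 9 bone): barrel=1 bone=6 leather=3 tin=11 wall=2 zinc=3
After 25 (consume 1 barrel): bone=6 leather=3 tin=11 wall=2 zinc=3

Answer: bone=6 leather=3 tin=11 wall=2 zinc=3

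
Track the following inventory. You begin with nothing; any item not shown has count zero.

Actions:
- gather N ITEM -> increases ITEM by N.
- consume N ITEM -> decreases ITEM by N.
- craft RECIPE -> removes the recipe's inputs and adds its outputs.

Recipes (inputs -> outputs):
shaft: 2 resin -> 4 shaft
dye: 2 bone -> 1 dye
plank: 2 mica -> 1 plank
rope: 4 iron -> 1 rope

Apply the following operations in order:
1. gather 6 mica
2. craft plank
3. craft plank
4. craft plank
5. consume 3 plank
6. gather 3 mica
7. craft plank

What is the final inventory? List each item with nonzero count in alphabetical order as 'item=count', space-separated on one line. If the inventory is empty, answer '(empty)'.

After 1 (gather 6 mica): mica=6
After 2 (craft plank): mica=4 plank=1
After 3 (craft plank): mica=2 plank=2
After 4 (craft plank): plank=3
After 5 (consume 3 plank): (empty)
After 6 (gather 3 mica): mica=3
After 7 (craft plank): mica=1 plank=1

Answer: mica=1 plank=1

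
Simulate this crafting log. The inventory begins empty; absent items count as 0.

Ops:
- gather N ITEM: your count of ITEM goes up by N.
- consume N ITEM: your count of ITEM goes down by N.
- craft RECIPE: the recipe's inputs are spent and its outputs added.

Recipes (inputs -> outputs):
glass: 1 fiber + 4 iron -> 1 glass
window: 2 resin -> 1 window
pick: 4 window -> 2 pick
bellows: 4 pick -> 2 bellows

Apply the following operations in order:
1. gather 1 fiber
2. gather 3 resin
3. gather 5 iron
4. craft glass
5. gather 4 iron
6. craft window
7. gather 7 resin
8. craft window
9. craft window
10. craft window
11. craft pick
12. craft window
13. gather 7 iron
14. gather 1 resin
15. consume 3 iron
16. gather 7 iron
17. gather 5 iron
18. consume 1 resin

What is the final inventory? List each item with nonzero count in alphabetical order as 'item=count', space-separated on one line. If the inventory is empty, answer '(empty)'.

Answer: glass=1 iron=21 pick=2 window=1

Derivation:
After 1 (gather 1 fiber): fiber=1
After 2 (gather 3 resin): fiber=1 resin=3
After 3 (gather 5 iron): fiber=1 iron=5 resin=3
After 4 (craft glass): glass=1 iron=1 resin=3
After 5 (gather 4 iron): glass=1 iron=5 resin=3
After 6 (craft window): glass=1 iron=5 resin=1 window=1
After 7 (gather 7 resin): glass=1 iron=5 resin=8 window=1
After 8 (craft window): glass=1 iron=5 resin=6 window=2
After 9 (craft window): glass=1 iron=5 resin=4 window=3
After 10 (craft window): glass=1 iron=5 resin=2 window=4
After 11 (craft pick): glass=1 iron=5 pick=2 resin=2
After 12 (craft window): glass=1 iron=5 pick=2 window=1
After 13 (gather 7 iron): glass=1 iron=12 pick=2 window=1
After 14 (gather 1 resin): glass=1 iron=12 pick=2 resin=1 window=1
After 15 (consume 3 iron): glass=1 iron=9 pick=2 resin=1 window=1
After 16 (gather 7 iron): glass=1 iron=16 pick=2 resin=1 window=1
After 17 (gather 5 iron): glass=1 iron=21 pick=2 resin=1 window=1
After 18 (consume 1 resin): glass=1 iron=21 pick=2 window=1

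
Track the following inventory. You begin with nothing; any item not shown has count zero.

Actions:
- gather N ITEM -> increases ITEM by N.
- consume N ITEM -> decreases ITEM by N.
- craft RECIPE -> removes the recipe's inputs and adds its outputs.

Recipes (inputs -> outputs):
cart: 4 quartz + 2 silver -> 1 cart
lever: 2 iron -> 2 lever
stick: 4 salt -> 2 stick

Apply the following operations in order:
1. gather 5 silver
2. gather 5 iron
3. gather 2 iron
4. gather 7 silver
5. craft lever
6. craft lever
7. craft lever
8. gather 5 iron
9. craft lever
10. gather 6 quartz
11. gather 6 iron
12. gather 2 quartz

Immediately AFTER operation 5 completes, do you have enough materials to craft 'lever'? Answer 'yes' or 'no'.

After 1 (gather 5 silver): silver=5
After 2 (gather 5 iron): iron=5 silver=5
After 3 (gather 2 iron): iron=7 silver=5
After 4 (gather 7 silver): iron=7 silver=12
After 5 (craft lever): iron=5 lever=2 silver=12

Answer: yes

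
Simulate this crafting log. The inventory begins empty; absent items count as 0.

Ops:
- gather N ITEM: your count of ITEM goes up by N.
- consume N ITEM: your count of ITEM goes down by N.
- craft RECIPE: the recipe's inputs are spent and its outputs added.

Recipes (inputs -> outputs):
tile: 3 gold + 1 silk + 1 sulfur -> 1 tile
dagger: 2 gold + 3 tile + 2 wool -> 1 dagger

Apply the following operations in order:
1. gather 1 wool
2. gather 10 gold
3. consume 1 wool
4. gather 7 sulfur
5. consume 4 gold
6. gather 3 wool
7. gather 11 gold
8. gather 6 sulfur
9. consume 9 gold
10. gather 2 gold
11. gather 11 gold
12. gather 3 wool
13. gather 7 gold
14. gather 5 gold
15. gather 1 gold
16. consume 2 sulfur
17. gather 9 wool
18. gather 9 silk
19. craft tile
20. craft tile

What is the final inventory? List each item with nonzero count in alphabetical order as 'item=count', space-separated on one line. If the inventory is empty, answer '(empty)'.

After 1 (gather 1 wool): wool=1
After 2 (gather 10 gold): gold=10 wool=1
After 3 (consume 1 wool): gold=10
After 4 (gather 7 sulfur): gold=10 sulfur=7
After 5 (consume 4 gold): gold=6 sulfur=7
After 6 (gather 3 wool): gold=6 sulfur=7 wool=3
After 7 (gather 11 gold): gold=17 sulfur=7 wool=3
After 8 (gather 6 sulfur): gold=17 sulfur=13 wool=3
After 9 (consume 9 gold): gold=8 sulfur=13 wool=3
After 10 (gather 2 gold): gold=10 sulfur=13 wool=3
After 11 (gather 11 gold): gold=21 sulfur=13 wool=3
After 12 (gather 3 wool): gold=21 sulfur=13 wool=6
After 13 (gather 7 gold): gold=28 sulfur=13 wool=6
After 14 (gather 5 gold): gold=33 sulfur=13 wool=6
After 15 (gather 1 gold): gold=34 sulfur=13 wool=6
After 16 (consume 2 sulfur): gold=34 sulfur=11 wool=6
After 17 (gather 9 wool): gold=34 sulfur=11 wool=15
After 18 (gather 9 silk): gold=34 silk=9 sulfur=11 wool=15
After 19 (craft tile): gold=31 silk=8 sulfur=10 tile=1 wool=15
After 20 (craft tile): gold=28 silk=7 sulfur=9 tile=2 wool=15

Answer: gold=28 silk=7 sulfur=9 tile=2 wool=15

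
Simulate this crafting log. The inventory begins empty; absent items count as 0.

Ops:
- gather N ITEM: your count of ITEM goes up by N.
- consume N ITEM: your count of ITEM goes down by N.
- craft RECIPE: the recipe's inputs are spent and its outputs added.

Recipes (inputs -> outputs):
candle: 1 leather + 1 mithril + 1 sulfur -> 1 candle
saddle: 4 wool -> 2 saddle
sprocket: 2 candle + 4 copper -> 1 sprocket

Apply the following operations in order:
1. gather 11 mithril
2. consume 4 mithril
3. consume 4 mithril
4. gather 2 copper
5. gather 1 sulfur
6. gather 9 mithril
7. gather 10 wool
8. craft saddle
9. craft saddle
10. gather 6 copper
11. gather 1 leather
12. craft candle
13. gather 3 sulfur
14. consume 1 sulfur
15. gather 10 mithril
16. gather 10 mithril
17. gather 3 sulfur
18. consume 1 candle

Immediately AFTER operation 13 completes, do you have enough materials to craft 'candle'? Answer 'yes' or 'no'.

Answer: no

Derivation:
After 1 (gather 11 mithril): mithril=11
After 2 (consume 4 mithril): mithril=7
After 3 (consume 4 mithril): mithril=3
After 4 (gather 2 copper): copper=2 mithril=3
After 5 (gather 1 sulfur): copper=2 mithril=3 sulfur=1
After 6 (gather 9 mithril): copper=2 mithril=12 sulfur=1
After 7 (gather 10 wool): copper=2 mithril=12 sulfur=1 wool=10
After 8 (craft saddle): copper=2 mithril=12 saddle=2 sulfur=1 wool=6
After 9 (craft saddle): copper=2 mithril=12 saddle=4 sulfur=1 wool=2
After 10 (gather 6 copper): copper=8 mithril=12 saddle=4 sulfur=1 wool=2
After 11 (gather 1 leather): copper=8 leather=1 mithril=12 saddle=4 sulfur=1 wool=2
After 12 (craft candle): candle=1 copper=8 mithril=11 saddle=4 wool=2
After 13 (gather 3 sulfur): candle=1 copper=8 mithril=11 saddle=4 sulfur=3 wool=2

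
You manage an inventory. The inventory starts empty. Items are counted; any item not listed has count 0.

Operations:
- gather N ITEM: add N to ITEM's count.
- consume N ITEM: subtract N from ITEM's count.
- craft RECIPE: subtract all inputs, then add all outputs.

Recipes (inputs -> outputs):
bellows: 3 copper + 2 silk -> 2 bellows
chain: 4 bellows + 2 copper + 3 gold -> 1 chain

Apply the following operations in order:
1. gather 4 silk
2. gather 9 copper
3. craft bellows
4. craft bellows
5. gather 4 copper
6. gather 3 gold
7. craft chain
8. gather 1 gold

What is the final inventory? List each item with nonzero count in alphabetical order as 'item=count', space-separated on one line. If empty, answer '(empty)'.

Answer: chain=1 copper=5 gold=1

Derivation:
After 1 (gather 4 silk): silk=4
After 2 (gather 9 copper): copper=9 silk=4
After 3 (craft bellows): bellows=2 copper=6 silk=2
After 4 (craft bellows): bellows=4 copper=3
After 5 (gather 4 copper): bellows=4 copper=7
After 6 (gather 3 gold): bellows=4 copper=7 gold=3
After 7 (craft chain): chain=1 copper=5
After 8 (gather 1 gold): chain=1 copper=5 gold=1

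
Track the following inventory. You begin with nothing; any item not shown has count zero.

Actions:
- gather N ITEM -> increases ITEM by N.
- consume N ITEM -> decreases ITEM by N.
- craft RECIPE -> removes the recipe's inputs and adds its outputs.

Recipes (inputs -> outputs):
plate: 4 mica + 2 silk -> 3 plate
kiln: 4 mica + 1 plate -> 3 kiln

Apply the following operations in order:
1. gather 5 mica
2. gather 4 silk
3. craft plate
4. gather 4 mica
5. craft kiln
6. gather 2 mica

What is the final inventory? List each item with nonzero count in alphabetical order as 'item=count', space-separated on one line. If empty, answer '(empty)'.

Answer: kiln=3 mica=3 plate=2 silk=2

Derivation:
After 1 (gather 5 mica): mica=5
After 2 (gather 4 silk): mica=5 silk=4
After 3 (craft plate): mica=1 plate=3 silk=2
After 4 (gather 4 mica): mica=5 plate=3 silk=2
After 5 (craft kiln): kiln=3 mica=1 plate=2 silk=2
After 6 (gather 2 mica): kiln=3 mica=3 plate=2 silk=2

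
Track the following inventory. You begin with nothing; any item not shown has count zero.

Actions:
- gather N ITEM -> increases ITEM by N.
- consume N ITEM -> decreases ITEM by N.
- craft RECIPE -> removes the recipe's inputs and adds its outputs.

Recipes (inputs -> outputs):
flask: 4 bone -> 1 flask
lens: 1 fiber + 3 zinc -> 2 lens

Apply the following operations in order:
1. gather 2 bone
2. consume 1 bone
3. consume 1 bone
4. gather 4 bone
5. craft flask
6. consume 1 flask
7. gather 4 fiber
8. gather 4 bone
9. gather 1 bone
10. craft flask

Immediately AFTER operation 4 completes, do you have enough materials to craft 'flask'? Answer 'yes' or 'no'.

After 1 (gather 2 bone): bone=2
After 2 (consume 1 bone): bone=1
After 3 (consume 1 bone): (empty)
After 4 (gather 4 bone): bone=4

Answer: yes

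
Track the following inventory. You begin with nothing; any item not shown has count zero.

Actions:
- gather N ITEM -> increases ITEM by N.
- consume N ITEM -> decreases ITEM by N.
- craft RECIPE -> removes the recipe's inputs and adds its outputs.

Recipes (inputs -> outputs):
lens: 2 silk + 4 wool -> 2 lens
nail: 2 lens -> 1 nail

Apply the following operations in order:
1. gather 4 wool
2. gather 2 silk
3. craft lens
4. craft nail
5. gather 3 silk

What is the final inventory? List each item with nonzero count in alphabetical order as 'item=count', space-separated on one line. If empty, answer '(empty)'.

After 1 (gather 4 wool): wool=4
After 2 (gather 2 silk): silk=2 wool=4
After 3 (craft lens): lens=2
After 4 (craft nail): nail=1
After 5 (gather 3 silk): nail=1 silk=3

Answer: nail=1 silk=3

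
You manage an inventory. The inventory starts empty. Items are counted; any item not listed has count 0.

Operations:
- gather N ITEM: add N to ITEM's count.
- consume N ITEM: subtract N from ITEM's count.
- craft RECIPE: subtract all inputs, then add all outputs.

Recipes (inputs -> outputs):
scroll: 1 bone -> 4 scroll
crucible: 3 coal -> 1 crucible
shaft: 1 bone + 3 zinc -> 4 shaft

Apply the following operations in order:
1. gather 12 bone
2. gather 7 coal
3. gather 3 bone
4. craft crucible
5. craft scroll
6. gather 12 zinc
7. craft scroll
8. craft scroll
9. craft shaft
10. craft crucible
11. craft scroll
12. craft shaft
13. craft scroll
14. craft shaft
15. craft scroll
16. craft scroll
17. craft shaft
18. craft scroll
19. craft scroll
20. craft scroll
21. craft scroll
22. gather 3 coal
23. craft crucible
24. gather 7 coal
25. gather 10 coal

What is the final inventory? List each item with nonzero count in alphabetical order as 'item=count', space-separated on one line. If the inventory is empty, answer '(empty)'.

After 1 (gather 12 bone): bone=12
After 2 (gather 7 coal): bone=12 coal=7
After 3 (gather 3 bone): bone=15 coal=7
After 4 (craft crucible): bone=15 coal=4 crucible=1
After 5 (craft scroll): bone=14 coal=4 crucible=1 scroll=4
After 6 (gather 12 zinc): bone=14 coal=4 crucible=1 scroll=4 zinc=12
After 7 (craft scroll): bone=13 coal=4 crucible=1 scroll=8 zinc=12
After 8 (craft scroll): bone=12 coal=4 crucible=1 scroll=12 zinc=12
After 9 (craft shaft): bone=11 coal=4 crucible=1 scroll=12 shaft=4 zinc=9
After 10 (craft crucible): bone=11 coal=1 crucible=2 scroll=12 shaft=4 zinc=9
After 11 (craft scroll): bone=10 coal=1 crucible=2 scroll=16 shaft=4 zinc=9
After 12 (craft shaft): bone=9 coal=1 crucible=2 scroll=16 shaft=8 zinc=6
After 13 (craft scroll): bone=8 coal=1 crucible=2 scroll=20 shaft=8 zinc=6
After 14 (craft shaft): bone=7 coal=1 crucible=2 scroll=20 shaft=12 zinc=3
After 15 (craft scroll): bone=6 coal=1 crucible=2 scroll=24 shaft=12 zinc=3
After 16 (craft scroll): bone=5 coal=1 crucible=2 scroll=28 shaft=12 zinc=3
After 17 (craft shaft): bone=4 coal=1 crucible=2 scroll=28 shaft=16
After 18 (craft scroll): bone=3 coal=1 crucible=2 scroll=32 shaft=16
After 19 (craft scroll): bone=2 coal=1 crucible=2 scroll=36 shaft=16
After 20 (craft scroll): bone=1 coal=1 crucible=2 scroll=40 shaft=16
After 21 (craft scroll): coal=1 crucible=2 scroll=44 shaft=16
After 22 (gather 3 coal): coal=4 crucible=2 scroll=44 shaft=16
After 23 (craft crucible): coal=1 crucible=3 scroll=44 shaft=16
After 24 (gather 7 coal): coal=8 crucible=3 scroll=44 shaft=16
After 25 (gather 10 coal): coal=18 crucible=3 scroll=44 shaft=16

Answer: coal=18 crucible=3 scroll=44 shaft=16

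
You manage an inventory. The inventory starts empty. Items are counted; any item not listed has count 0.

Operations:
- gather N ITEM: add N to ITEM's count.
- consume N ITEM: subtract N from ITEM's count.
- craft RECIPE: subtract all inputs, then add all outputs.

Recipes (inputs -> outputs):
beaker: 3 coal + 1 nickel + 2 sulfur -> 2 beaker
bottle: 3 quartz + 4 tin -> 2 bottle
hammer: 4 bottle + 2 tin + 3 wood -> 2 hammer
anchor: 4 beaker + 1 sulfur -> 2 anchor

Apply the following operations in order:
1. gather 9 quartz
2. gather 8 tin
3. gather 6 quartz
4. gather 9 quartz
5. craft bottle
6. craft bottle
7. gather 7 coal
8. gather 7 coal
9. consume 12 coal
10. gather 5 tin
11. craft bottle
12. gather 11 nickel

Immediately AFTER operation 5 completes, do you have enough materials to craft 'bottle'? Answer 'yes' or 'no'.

Answer: yes

Derivation:
After 1 (gather 9 quartz): quartz=9
After 2 (gather 8 tin): quartz=9 tin=8
After 3 (gather 6 quartz): quartz=15 tin=8
After 4 (gather 9 quartz): quartz=24 tin=8
After 5 (craft bottle): bottle=2 quartz=21 tin=4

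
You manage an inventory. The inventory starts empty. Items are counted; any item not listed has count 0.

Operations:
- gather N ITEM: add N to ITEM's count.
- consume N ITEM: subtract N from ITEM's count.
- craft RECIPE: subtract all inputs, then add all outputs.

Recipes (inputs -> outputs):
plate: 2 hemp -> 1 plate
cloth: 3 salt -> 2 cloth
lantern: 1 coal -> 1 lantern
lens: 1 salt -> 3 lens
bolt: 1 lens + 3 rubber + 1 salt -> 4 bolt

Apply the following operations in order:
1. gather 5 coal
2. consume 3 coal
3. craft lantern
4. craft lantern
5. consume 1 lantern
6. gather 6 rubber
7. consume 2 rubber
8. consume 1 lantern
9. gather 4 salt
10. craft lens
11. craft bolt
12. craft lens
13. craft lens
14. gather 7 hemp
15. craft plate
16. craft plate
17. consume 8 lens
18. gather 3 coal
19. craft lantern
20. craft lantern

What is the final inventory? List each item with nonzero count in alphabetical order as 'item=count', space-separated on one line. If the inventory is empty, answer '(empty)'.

Answer: bolt=4 coal=1 hemp=3 lantern=2 plate=2 rubber=1

Derivation:
After 1 (gather 5 coal): coal=5
After 2 (consume 3 coal): coal=2
After 3 (craft lantern): coal=1 lantern=1
After 4 (craft lantern): lantern=2
After 5 (consume 1 lantern): lantern=1
After 6 (gather 6 rubber): lantern=1 rubber=6
After 7 (consume 2 rubber): lantern=1 rubber=4
After 8 (consume 1 lantern): rubber=4
After 9 (gather 4 salt): rubber=4 salt=4
After 10 (craft lens): lens=3 rubber=4 salt=3
After 11 (craft bolt): bolt=4 lens=2 rubber=1 salt=2
After 12 (craft lens): bolt=4 lens=5 rubber=1 salt=1
After 13 (craft lens): bolt=4 lens=8 rubber=1
After 14 (gather 7 hemp): bolt=4 hemp=7 lens=8 rubber=1
After 15 (craft plate): bolt=4 hemp=5 lens=8 plate=1 rubber=1
After 16 (craft plate): bolt=4 hemp=3 lens=8 plate=2 rubber=1
After 17 (consume 8 lens): bolt=4 hemp=3 plate=2 rubber=1
After 18 (gather 3 coal): bolt=4 coal=3 hemp=3 plate=2 rubber=1
After 19 (craft lantern): bolt=4 coal=2 hemp=3 lantern=1 plate=2 rubber=1
After 20 (craft lantern): bolt=4 coal=1 hemp=3 lantern=2 plate=2 rubber=1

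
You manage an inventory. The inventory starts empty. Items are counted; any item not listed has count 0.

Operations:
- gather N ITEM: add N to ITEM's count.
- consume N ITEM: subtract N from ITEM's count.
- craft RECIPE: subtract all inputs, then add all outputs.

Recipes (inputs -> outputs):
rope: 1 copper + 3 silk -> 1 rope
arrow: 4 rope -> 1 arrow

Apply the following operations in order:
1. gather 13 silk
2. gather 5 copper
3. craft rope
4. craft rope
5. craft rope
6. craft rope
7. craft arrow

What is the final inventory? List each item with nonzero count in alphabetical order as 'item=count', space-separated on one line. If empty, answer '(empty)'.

After 1 (gather 13 silk): silk=13
After 2 (gather 5 copper): copper=5 silk=13
After 3 (craft rope): copper=4 rope=1 silk=10
After 4 (craft rope): copper=3 rope=2 silk=7
After 5 (craft rope): copper=2 rope=3 silk=4
After 6 (craft rope): copper=1 rope=4 silk=1
After 7 (craft arrow): arrow=1 copper=1 silk=1

Answer: arrow=1 copper=1 silk=1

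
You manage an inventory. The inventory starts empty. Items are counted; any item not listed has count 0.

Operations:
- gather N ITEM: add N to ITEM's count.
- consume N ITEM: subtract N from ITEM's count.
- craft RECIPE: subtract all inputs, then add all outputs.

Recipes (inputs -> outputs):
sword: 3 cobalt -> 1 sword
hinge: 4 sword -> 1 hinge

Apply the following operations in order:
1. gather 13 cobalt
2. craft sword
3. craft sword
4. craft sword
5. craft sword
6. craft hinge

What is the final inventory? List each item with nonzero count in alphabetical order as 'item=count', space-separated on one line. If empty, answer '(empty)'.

After 1 (gather 13 cobalt): cobalt=13
After 2 (craft sword): cobalt=10 sword=1
After 3 (craft sword): cobalt=7 sword=2
After 4 (craft sword): cobalt=4 sword=3
After 5 (craft sword): cobalt=1 sword=4
After 6 (craft hinge): cobalt=1 hinge=1

Answer: cobalt=1 hinge=1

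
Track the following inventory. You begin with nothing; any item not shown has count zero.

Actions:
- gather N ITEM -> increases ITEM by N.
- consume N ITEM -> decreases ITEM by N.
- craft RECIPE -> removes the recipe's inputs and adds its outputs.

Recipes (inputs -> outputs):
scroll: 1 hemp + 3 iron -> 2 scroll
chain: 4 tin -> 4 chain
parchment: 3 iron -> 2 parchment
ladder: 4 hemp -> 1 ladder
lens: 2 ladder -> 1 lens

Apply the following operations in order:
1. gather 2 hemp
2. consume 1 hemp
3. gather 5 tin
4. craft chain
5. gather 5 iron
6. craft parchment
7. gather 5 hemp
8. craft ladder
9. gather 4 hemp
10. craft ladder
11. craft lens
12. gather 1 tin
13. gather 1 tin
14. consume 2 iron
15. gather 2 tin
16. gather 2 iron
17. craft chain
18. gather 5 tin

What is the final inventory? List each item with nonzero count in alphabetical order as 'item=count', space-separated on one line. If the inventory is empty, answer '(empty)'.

After 1 (gather 2 hemp): hemp=2
After 2 (consume 1 hemp): hemp=1
After 3 (gather 5 tin): hemp=1 tin=5
After 4 (craft chain): chain=4 hemp=1 tin=1
After 5 (gather 5 iron): chain=4 hemp=1 iron=5 tin=1
After 6 (craft parchment): chain=4 hemp=1 iron=2 parchment=2 tin=1
After 7 (gather 5 hemp): chain=4 hemp=6 iron=2 parchment=2 tin=1
After 8 (craft ladder): chain=4 hemp=2 iron=2 ladder=1 parchment=2 tin=1
After 9 (gather 4 hemp): chain=4 hemp=6 iron=2 ladder=1 parchment=2 tin=1
After 10 (craft ladder): chain=4 hemp=2 iron=2 ladder=2 parchment=2 tin=1
After 11 (craft lens): chain=4 hemp=2 iron=2 lens=1 parchment=2 tin=1
After 12 (gather 1 tin): chain=4 hemp=2 iron=2 lens=1 parchment=2 tin=2
After 13 (gather 1 tin): chain=4 hemp=2 iron=2 lens=1 parchment=2 tin=3
After 14 (consume 2 iron): chain=4 hemp=2 lens=1 parchment=2 tin=3
After 15 (gather 2 tin): chain=4 hemp=2 lens=1 parchment=2 tin=5
After 16 (gather 2 iron): chain=4 hemp=2 iron=2 lens=1 parchment=2 tin=5
After 17 (craft chain): chain=8 hemp=2 iron=2 lens=1 parchment=2 tin=1
After 18 (gather 5 tin): chain=8 hemp=2 iron=2 lens=1 parchment=2 tin=6

Answer: chain=8 hemp=2 iron=2 lens=1 parchment=2 tin=6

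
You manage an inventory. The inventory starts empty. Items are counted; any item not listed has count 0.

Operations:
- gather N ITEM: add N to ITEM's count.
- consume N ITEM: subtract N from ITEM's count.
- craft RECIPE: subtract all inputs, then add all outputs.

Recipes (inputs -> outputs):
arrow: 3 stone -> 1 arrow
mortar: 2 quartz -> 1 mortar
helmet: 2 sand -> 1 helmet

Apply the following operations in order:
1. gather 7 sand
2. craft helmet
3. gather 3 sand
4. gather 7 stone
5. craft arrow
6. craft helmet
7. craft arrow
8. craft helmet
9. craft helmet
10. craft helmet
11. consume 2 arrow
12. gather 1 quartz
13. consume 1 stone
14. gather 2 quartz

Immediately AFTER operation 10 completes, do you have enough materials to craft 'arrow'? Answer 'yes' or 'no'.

Answer: no

Derivation:
After 1 (gather 7 sand): sand=7
After 2 (craft helmet): helmet=1 sand=5
After 3 (gather 3 sand): helmet=1 sand=8
After 4 (gather 7 stone): helmet=1 sand=8 stone=7
After 5 (craft arrow): arrow=1 helmet=1 sand=8 stone=4
After 6 (craft helmet): arrow=1 helmet=2 sand=6 stone=4
After 7 (craft arrow): arrow=2 helmet=2 sand=6 stone=1
After 8 (craft helmet): arrow=2 helmet=3 sand=4 stone=1
After 9 (craft helmet): arrow=2 helmet=4 sand=2 stone=1
After 10 (craft helmet): arrow=2 helmet=5 stone=1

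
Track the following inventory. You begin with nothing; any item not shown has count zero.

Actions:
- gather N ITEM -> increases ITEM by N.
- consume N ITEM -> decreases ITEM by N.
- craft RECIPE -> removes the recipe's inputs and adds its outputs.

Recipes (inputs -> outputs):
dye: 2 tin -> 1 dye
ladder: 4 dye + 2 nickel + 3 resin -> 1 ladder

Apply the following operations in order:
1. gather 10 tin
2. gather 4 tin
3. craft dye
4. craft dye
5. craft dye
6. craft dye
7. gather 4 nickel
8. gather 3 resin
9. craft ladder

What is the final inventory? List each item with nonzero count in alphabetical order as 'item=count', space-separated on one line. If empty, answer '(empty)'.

Answer: ladder=1 nickel=2 tin=6

Derivation:
After 1 (gather 10 tin): tin=10
After 2 (gather 4 tin): tin=14
After 3 (craft dye): dye=1 tin=12
After 4 (craft dye): dye=2 tin=10
After 5 (craft dye): dye=3 tin=8
After 6 (craft dye): dye=4 tin=6
After 7 (gather 4 nickel): dye=4 nickel=4 tin=6
After 8 (gather 3 resin): dye=4 nickel=4 resin=3 tin=6
After 9 (craft ladder): ladder=1 nickel=2 tin=6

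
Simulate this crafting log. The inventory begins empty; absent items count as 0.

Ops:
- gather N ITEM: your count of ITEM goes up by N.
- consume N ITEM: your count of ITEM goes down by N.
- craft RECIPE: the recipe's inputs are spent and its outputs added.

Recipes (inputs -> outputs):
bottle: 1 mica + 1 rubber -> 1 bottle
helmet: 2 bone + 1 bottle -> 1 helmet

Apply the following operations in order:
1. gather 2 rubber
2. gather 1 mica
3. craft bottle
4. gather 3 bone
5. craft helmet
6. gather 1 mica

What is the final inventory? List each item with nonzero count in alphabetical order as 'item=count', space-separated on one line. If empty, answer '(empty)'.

Answer: bone=1 helmet=1 mica=1 rubber=1

Derivation:
After 1 (gather 2 rubber): rubber=2
After 2 (gather 1 mica): mica=1 rubber=2
After 3 (craft bottle): bottle=1 rubber=1
After 4 (gather 3 bone): bone=3 bottle=1 rubber=1
After 5 (craft helmet): bone=1 helmet=1 rubber=1
After 6 (gather 1 mica): bone=1 helmet=1 mica=1 rubber=1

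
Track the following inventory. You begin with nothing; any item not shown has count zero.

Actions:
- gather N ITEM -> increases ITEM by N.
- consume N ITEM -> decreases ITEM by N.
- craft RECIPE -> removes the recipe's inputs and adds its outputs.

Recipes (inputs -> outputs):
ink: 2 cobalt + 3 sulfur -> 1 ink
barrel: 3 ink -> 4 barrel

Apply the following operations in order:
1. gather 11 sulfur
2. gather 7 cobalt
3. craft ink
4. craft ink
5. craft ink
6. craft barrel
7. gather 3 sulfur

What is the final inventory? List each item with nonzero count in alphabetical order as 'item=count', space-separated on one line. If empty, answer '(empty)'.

After 1 (gather 11 sulfur): sulfur=11
After 2 (gather 7 cobalt): cobalt=7 sulfur=11
After 3 (craft ink): cobalt=5 ink=1 sulfur=8
After 4 (craft ink): cobalt=3 ink=2 sulfur=5
After 5 (craft ink): cobalt=1 ink=3 sulfur=2
After 6 (craft barrel): barrel=4 cobalt=1 sulfur=2
After 7 (gather 3 sulfur): barrel=4 cobalt=1 sulfur=5

Answer: barrel=4 cobalt=1 sulfur=5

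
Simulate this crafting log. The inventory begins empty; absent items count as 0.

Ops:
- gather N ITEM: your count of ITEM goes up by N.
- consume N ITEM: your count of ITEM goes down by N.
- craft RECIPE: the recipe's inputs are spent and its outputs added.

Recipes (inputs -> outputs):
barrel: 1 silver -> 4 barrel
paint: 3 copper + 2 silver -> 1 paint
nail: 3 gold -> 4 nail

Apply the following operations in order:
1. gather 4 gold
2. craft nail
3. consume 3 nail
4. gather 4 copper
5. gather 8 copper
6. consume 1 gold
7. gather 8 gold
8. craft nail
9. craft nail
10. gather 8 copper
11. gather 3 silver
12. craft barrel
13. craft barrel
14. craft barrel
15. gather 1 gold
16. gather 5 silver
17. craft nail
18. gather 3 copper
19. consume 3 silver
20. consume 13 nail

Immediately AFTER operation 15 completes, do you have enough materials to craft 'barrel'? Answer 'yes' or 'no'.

Answer: no

Derivation:
After 1 (gather 4 gold): gold=4
After 2 (craft nail): gold=1 nail=4
After 3 (consume 3 nail): gold=1 nail=1
After 4 (gather 4 copper): copper=4 gold=1 nail=1
After 5 (gather 8 copper): copper=12 gold=1 nail=1
After 6 (consume 1 gold): copper=12 nail=1
After 7 (gather 8 gold): copper=12 gold=8 nail=1
After 8 (craft nail): copper=12 gold=5 nail=5
After 9 (craft nail): copper=12 gold=2 nail=9
After 10 (gather 8 copper): copper=20 gold=2 nail=9
After 11 (gather 3 silver): copper=20 gold=2 nail=9 silver=3
After 12 (craft barrel): barrel=4 copper=20 gold=2 nail=9 silver=2
After 13 (craft barrel): barrel=8 copper=20 gold=2 nail=9 silver=1
After 14 (craft barrel): barrel=12 copper=20 gold=2 nail=9
After 15 (gather 1 gold): barrel=12 copper=20 gold=3 nail=9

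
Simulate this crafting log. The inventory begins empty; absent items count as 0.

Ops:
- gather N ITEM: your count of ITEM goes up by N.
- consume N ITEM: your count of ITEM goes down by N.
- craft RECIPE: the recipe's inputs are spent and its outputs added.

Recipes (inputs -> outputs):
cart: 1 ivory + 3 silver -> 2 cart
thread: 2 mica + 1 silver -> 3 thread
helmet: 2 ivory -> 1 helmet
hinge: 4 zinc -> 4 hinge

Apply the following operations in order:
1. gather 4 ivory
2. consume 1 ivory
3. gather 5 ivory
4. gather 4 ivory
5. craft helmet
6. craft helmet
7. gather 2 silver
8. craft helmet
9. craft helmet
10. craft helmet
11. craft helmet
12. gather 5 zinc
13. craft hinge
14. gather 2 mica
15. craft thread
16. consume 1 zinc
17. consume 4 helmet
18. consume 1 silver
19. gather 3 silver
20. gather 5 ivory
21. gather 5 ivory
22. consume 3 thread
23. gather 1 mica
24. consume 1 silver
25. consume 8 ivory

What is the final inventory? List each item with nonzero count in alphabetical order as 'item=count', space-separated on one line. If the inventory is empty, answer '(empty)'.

After 1 (gather 4 ivory): ivory=4
After 2 (consume 1 ivory): ivory=3
After 3 (gather 5 ivory): ivory=8
After 4 (gather 4 ivory): ivory=12
After 5 (craft helmet): helmet=1 ivory=10
After 6 (craft helmet): helmet=2 ivory=8
After 7 (gather 2 silver): helmet=2 ivory=8 silver=2
After 8 (craft helmet): helmet=3 ivory=6 silver=2
After 9 (craft helmet): helmet=4 ivory=4 silver=2
After 10 (craft helmet): helmet=5 ivory=2 silver=2
After 11 (craft helmet): helmet=6 silver=2
After 12 (gather 5 zinc): helmet=6 silver=2 zinc=5
After 13 (craft hinge): helmet=6 hinge=4 silver=2 zinc=1
After 14 (gather 2 mica): helmet=6 hinge=4 mica=2 silver=2 zinc=1
After 15 (craft thread): helmet=6 hinge=4 silver=1 thread=3 zinc=1
After 16 (consume 1 zinc): helmet=6 hinge=4 silver=1 thread=3
After 17 (consume 4 helmet): helmet=2 hinge=4 silver=1 thread=3
After 18 (consume 1 silver): helmet=2 hinge=4 thread=3
After 19 (gather 3 silver): helmet=2 hinge=4 silver=3 thread=3
After 20 (gather 5 ivory): helmet=2 hinge=4 ivory=5 silver=3 thread=3
After 21 (gather 5 ivory): helmet=2 hinge=4 ivory=10 silver=3 thread=3
After 22 (consume 3 thread): helmet=2 hinge=4 ivory=10 silver=3
After 23 (gather 1 mica): helmet=2 hinge=4 ivory=10 mica=1 silver=3
After 24 (consume 1 silver): helmet=2 hinge=4 ivory=10 mica=1 silver=2
After 25 (consume 8 ivory): helmet=2 hinge=4 ivory=2 mica=1 silver=2

Answer: helmet=2 hinge=4 ivory=2 mica=1 silver=2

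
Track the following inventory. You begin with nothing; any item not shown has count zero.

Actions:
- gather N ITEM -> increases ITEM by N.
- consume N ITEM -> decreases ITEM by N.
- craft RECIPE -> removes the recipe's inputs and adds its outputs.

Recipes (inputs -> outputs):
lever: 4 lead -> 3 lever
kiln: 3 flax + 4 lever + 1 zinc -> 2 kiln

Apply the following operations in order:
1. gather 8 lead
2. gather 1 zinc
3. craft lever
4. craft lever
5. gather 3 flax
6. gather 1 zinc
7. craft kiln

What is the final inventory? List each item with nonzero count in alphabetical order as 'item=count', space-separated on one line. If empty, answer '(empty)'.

Answer: kiln=2 lever=2 zinc=1

Derivation:
After 1 (gather 8 lead): lead=8
After 2 (gather 1 zinc): lead=8 zinc=1
After 3 (craft lever): lead=4 lever=3 zinc=1
After 4 (craft lever): lever=6 zinc=1
After 5 (gather 3 flax): flax=3 lever=6 zinc=1
After 6 (gather 1 zinc): flax=3 lever=6 zinc=2
After 7 (craft kiln): kiln=2 lever=2 zinc=1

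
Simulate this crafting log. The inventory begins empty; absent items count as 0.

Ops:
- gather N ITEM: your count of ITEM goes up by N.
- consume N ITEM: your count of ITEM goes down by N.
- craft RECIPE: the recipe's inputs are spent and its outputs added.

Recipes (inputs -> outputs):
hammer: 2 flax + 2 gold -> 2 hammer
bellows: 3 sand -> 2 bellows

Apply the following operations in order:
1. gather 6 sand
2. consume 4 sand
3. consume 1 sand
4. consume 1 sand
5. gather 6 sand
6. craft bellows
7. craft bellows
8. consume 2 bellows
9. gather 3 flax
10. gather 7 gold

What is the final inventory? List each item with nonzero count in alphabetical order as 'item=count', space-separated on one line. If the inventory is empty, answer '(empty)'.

After 1 (gather 6 sand): sand=6
After 2 (consume 4 sand): sand=2
After 3 (consume 1 sand): sand=1
After 4 (consume 1 sand): (empty)
After 5 (gather 6 sand): sand=6
After 6 (craft bellows): bellows=2 sand=3
After 7 (craft bellows): bellows=4
After 8 (consume 2 bellows): bellows=2
After 9 (gather 3 flax): bellows=2 flax=3
After 10 (gather 7 gold): bellows=2 flax=3 gold=7

Answer: bellows=2 flax=3 gold=7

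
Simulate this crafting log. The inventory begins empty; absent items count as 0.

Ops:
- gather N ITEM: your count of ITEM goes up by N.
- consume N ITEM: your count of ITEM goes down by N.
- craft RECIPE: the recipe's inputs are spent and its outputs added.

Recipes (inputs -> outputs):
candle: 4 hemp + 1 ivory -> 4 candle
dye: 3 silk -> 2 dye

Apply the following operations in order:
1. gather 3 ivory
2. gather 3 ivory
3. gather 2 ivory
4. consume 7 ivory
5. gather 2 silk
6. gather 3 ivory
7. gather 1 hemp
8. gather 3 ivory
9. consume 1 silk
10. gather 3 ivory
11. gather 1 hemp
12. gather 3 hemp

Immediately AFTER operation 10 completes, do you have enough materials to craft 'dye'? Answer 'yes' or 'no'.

After 1 (gather 3 ivory): ivory=3
After 2 (gather 3 ivory): ivory=6
After 3 (gather 2 ivory): ivory=8
After 4 (consume 7 ivory): ivory=1
After 5 (gather 2 silk): ivory=1 silk=2
After 6 (gather 3 ivory): ivory=4 silk=2
After 7 (gather 1 hemp): hemp=1 ivory=4 silk=2
After 8 (gather 3 ivory): hemp=1 ivory=7 silk=2
After 9 (consume 1 silk): hemp=1 ivory=7 silk=1
After 10 (gather 3 ivory): hemp=1 ivory=10 silk=1

Answer: no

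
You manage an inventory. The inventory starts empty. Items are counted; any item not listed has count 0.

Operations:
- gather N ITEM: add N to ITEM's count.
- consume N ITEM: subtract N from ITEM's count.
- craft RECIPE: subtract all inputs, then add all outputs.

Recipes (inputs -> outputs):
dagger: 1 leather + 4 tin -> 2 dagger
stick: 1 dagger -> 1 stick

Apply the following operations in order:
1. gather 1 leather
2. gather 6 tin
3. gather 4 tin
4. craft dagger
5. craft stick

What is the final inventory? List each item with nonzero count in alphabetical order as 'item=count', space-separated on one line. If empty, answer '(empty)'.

Answer: dagger=1 stick=1 tin=6

Derivation:
After 1 (gather 1 leather): leather=1
After 2 (gather 6 tin): leather=1 tin=6
After 3 (gather 4 tin): leather=1 tin=10
After 4 (craft dagger): dagger=2 tin=6
After 5 (craft stick): dagger=1 stick=1 tin=6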